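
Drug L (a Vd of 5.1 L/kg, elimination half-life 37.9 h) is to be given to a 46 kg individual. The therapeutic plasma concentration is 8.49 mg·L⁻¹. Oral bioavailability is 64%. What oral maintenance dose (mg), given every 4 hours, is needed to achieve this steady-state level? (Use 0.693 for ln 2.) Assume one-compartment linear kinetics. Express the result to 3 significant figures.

Vd(total) = 46 kg × 5.1 L/kg = 234.6 L
k = 0.693/37.9 = 0.01828 h⁻¹, so CL = k·Vd = 0.01828 × 234.6 = 4.288 L/h
D = CL × Css × τ / F = 4.288 × 8.49 × 4 / 0.64 = 227.5 mg

228 mg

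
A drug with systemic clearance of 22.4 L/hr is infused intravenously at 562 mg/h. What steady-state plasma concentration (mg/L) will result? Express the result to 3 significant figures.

Css = rate / CL = 562 / 22.40 = 25.09 mg/L

25.1 mg/L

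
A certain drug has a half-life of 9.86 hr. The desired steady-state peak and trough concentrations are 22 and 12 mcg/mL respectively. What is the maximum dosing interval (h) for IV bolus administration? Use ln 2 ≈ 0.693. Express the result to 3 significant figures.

8.62 h

k = 0.693 / t½ = 0.693 / 9.86 = 0.07028 h⁻¹
Between IV bolus doses, concentration decays as C = C₀·e^(−kτ), so C_peak/C_trough = e^(kτ).
τ_max = ln(C_peak/C_trough) / k = ln(22/12) / 0.07028 = 0.6061 / 0.07028 = 8.624 h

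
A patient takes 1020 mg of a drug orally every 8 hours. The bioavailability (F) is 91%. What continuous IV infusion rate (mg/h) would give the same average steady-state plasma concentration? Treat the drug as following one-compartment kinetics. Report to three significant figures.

Equivalent systemic input: infusion rate = F·D/τ.
Rate = 0.91 × 1020 / 8 = 116.0 mg/h

116 mg/h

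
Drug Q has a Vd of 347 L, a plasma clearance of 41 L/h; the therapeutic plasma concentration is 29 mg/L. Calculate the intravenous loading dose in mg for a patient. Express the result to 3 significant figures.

10100 mg

LD = Vd × C = 347.0 × 29.00 = 10060 mg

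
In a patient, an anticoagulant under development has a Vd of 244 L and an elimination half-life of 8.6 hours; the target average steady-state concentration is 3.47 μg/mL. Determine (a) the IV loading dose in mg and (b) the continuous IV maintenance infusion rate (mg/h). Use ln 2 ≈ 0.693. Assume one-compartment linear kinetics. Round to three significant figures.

(a) 847 mg; (b) 68.2 mg/h

LD = Vd × C = 244.0 × 3.47 = 846.7 mg
CL = 0.693 × Vd / t½ = 0.693 × 244.0 / 8.6 = 19.66 L/h
Infusion rate = CL × Css = 19.66 × 3.47 = 68.22 mg/h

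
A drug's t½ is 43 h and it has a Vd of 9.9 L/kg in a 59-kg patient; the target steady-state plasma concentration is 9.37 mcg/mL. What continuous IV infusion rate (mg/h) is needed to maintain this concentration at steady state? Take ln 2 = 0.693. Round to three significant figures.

88.2 mg/h

Vd = 9.9 L/kg × 59 kg = 584.1 L
CL = 0.693 × Vd / t½ = 0.693 × 584.1 / 43 = 9.414 L/h
Infusion rate = CL × Css = 9.414 × 9.37 = 88.21 mg/h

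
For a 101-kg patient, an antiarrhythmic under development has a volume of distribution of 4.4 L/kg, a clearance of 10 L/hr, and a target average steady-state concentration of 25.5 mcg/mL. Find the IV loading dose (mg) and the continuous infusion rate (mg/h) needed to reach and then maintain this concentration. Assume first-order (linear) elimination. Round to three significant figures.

Vd = 4.4 L/kg × 101 kg = 444.4 L
Loading: fill Vd to C_target → 444.4 L × 25.5 mg/L = 11330 mg
Infusion rate = 10.00 L/h × 25.5 mg/L = 255.0 mg/h

(a) 11300 mg; (b) 255 mg/h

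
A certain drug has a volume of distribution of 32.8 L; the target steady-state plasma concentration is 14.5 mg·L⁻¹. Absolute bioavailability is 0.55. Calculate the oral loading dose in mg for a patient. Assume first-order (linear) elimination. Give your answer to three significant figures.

The loading dose fills Vd to the target concentration.
LD = Vd × C / F = 32.80 × 14.50 / 0.55 = 864.7 mg

865 mg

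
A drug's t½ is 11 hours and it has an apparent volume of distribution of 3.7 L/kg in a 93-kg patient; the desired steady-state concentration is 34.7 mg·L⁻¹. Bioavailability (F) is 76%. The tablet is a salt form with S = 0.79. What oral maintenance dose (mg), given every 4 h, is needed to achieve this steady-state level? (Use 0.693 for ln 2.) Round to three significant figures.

Vd(total) = 93 kg × 3.7 L/kg = 344.1 L
CL = 0.693 × Vd / t½ = 0.693 × 344.1 / 11 = 21.68 L/h
D = CL × Css × τ / F / S = 21.68 × 34.7 × 4 / 0.76 / 0.79 = 5012 mg

5010 mg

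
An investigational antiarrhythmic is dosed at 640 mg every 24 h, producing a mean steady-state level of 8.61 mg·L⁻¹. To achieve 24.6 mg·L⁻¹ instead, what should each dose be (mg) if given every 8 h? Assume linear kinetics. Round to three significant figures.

With linear kinetics, Css is proportional to dose rate (D/τ) at fixed clearance.
D₂ = D₁ × (Css,target / Css,current) × (τ₂/τ₁) = 640 × (24.6/8.61) × (8/24) = 609.5 mg

610 mg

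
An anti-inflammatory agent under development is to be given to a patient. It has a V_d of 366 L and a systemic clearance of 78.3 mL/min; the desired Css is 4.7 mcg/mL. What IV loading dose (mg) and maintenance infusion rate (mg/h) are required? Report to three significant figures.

(a) 1720 mg; (b) 22.1 mg/h

LD = Vd · C_target = 366.0 × 4.7 = 1720 mg
CL = 78.3 mL/min = 78.3 × 0.06 = 4.698 L/h
Maintenance: replace elimination → rate = CL × Css = 4.698 × 4.7 = 22.08 mg/h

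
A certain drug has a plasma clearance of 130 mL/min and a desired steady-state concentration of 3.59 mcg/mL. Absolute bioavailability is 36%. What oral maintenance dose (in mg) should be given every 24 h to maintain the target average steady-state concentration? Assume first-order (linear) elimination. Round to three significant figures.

1870 mg

Convert clearance: 130 mL/min × 60 min/h ÷ 1000 mL/L = 7.800 L/h
D = CL × Css × τ / F = 7.800 × 3.59 × 24 / 0.36 = 1867 mg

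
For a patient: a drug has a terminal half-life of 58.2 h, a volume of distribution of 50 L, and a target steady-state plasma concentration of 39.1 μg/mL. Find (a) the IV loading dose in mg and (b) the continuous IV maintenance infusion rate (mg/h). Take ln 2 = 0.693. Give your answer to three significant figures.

LD = Vd × C = 50.00 × 39.1 = 1955 mg
CL = 0.693 × Vd / t½ = 0.693 × 50.00 / 58.2 = 0.5954 L/h
Infusion rate = CL × Css = 0.5954 × 39.1 = 23.28 mg/h

(a) 1960 mg; (b) 23.3 mg/h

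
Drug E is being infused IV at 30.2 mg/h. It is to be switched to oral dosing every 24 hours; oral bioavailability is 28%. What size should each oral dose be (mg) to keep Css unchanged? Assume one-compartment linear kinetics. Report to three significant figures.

2590 mg

To maintain the same Css, the systemic dosing rate must be unchanged: F·D/τ = infusion rate.
D = rate × τ / F = 30.2 × 24 / 0.28 = 2589 mg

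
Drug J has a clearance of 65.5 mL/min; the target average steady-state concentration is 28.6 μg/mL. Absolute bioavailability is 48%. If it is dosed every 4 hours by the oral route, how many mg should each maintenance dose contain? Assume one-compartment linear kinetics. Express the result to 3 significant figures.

CL = 65.5 mL/min × 60/1000 = 3.930 L/h
D = CL × Css × τ / F = 3.930 × 28.6 × 4 / 0.48 = 936.7 mg

937 mg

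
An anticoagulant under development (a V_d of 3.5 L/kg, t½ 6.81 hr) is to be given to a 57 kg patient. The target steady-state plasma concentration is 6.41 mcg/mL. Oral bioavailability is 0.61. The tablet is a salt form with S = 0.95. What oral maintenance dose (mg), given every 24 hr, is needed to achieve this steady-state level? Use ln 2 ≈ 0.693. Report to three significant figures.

5390 mg

Total Vd = 3.5 × 57 = 199.5 L
k = 0.693/6.81 = 0.1018 h⁻¹, so CL = k·Vd = 0.1018 × 199.5 = 20.31 L/h
D = CL × Css × τ / F / S = 20.31 × 6.41 × 24 / 0.61 / 0.95 = 5392 mg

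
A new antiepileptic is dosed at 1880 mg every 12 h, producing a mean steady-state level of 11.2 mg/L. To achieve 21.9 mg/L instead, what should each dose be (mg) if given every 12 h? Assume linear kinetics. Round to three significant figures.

3680 mg

For first-order elimination, Css ∝ F·D/(CL·τ); F and CL are unchanged, so Css ∝ D/τ.
D₂ = D₁ × (Css,target / Css,current) = 1880 × 21.9/11.2 = 3676 mg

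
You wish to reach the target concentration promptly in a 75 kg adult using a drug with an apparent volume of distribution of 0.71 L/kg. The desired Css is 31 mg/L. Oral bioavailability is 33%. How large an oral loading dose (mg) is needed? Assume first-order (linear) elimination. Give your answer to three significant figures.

5000 mg

Vd(total) = 75 kg × 0.71 L/kg = 53.25 L
LD = Vd × C / F = 53.25 × 31.00 / 0.33 = 5002 mg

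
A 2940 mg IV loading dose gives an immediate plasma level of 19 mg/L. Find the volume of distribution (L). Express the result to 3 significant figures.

Immediately after an IV bolus, C₀ = Dose / Vd, so Vd = Dose / C₀.
Vd = 2940 / 19 = 154.7 L

155 L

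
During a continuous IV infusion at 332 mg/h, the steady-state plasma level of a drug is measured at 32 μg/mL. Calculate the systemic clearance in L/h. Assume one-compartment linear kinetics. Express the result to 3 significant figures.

At steady state, infusion rate = CL × Css, so CL = rate / Css.
CL = 332 / 32 = 10.38 L/h

10.4 L/h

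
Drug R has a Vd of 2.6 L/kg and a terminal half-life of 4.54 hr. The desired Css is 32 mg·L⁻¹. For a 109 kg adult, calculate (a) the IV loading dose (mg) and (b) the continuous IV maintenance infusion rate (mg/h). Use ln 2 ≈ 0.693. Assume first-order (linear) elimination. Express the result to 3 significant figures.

(a) 9070 mg; (b) 1380 mg/h

Vd(total) = 109 kg × 2.6 L/kg = 283.4 L
LD = Vd × C = 283.4 × 32 = 9069 mg
CL = 0.693 × Vd / t½ = 0.693 × 283.4 / 4.54 = 43.26 L/h
Infusion rate = CL × Css = 43.26 × 32 = 1384 mg/h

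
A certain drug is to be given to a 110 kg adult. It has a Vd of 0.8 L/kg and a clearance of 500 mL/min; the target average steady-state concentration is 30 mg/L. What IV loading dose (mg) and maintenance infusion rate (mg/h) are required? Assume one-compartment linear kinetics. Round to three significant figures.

Total Vd = 0.8 × 110 = 88.00 L
Loading dose = Vd × C = 88.00 × 30 = 2640 mg
CL = 500 mL/min × 60/1000 = 30.00 L/h
Maintenance: replace elimination → rate = CL × Css = 30.00 × 30 = 900.0 mg/h

(a) 2640 mg; (b) 900 mg/h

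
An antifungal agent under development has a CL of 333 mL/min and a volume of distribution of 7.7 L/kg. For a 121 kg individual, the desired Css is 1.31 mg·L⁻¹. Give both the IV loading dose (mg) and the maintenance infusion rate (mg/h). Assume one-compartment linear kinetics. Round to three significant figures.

Vd(total) = 121 kg × 7.7 L/kg = 931.7 L
Loading dose = Vd × C = 931.7 × 1.31 = 1221 mg
CL = 333 mL/min = 333 × 0.06 = 19.98 L/h
Infusion rate = 19.98 L/h × 1.31 mg/L = 26.17 mg/h

(a) 1220 mg; (b) 26.2 mg/h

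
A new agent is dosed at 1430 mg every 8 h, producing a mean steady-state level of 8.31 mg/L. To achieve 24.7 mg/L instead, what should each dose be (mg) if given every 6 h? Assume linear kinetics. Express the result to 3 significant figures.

With linear kinetics, Css is proportional to dose rate (D/τ) at fixed clearance.
D₂ = D₁ × (Css,target / Css,current) × (τ₂/τ₁) = 1430 × (24.7/8.31) × (6/8) = 3188 mg

3190 mg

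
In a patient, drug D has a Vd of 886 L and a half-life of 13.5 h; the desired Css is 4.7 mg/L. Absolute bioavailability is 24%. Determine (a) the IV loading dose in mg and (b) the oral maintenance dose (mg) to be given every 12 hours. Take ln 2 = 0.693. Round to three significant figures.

(a) 4160 mg; (b) 10700 mg

LD = Vd × C = 886.0 × 4.7 = 4164 mg
CL = 0.693 × Vd / t½ = 0.693 × 886.0 / 13.5 = 45.48 L/h
D = CL × Css × τ / F = 45.48 × 4.7 × 12 / 0.24 = 10690 mg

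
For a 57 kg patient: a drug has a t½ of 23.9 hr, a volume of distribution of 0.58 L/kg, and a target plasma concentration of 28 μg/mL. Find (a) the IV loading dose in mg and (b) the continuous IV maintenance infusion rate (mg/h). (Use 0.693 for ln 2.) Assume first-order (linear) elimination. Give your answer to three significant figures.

Vd(total) = 57 kg × 0.58 L/kg = 33.06 L
LD = Vd × C = 33.06 × 28 = 925.7 mg
CL = 0.693 × Vd / t½ = 0.693 × 33.06 / 23.9 = 0.9586 L/h
Infusion rate = CL × Css = 0.9586 × 28 = 26.84 mg/h

(a) 926 mg; (b) 26.8 mg/h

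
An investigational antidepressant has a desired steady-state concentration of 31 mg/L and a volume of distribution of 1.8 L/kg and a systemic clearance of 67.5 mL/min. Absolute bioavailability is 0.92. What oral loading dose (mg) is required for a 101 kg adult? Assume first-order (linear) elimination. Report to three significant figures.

6130 mg

Vd(total) = 101 kg × 1.8 L/kg = 181.8 L
LD = Vd × C / F = 181.8 × 31.00 / 0.92 = 6126 mg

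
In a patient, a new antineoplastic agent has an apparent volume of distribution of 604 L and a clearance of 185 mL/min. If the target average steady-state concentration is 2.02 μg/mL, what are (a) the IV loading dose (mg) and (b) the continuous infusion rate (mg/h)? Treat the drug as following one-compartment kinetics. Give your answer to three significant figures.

(a) 1220 mg; (b) 22.4 mg/h

LD = Vd · C_target = 604.0 × 2.02 = 1220 mg
Convert clearance: 185 mL/min × 60 min/h ÷ 1000 mL/L = 11.10 L/h
Maintenance: replace elimination → rate = CL × Css = 11.10 × 2.02 = 22.42 mg/h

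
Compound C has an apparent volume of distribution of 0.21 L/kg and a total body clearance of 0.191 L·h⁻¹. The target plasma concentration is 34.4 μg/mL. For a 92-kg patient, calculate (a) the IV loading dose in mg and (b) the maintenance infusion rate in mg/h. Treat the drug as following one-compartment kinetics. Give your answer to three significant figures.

Total Vd = 0.21 × 92 = 19.32 L
Loading: fill Vd to C_target → 19.32 L × 34.4 mg/L = 664.6 mg
Maintenance: replace elimination → rate = CL × Css = 0.1910 × 34.4 = 6.570 mg/h

(a) 665 mg; (b) 6.57 mg/h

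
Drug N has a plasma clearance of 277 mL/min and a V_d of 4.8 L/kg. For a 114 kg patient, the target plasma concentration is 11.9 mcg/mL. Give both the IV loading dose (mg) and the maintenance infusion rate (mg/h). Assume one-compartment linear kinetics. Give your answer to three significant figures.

(a) 6510 mg; (b) 198 mg/h

Vd = 4.8 L/kg × 114 kg = 547.2 L
Loading dose = Vd × C = 547.2 × 11.9 = 6512 mg
CL = 277 mL/min = 277 × 0.06 = 16.62 L/h
Infusion rate = 16.62 L/h × 11.9 mg/L = 197.8 mg/h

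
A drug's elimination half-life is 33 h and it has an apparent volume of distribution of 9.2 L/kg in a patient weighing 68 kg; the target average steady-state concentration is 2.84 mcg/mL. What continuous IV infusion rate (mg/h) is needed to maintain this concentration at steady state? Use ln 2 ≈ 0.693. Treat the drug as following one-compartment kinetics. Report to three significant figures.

Vd(total) = 68 kg × 9.2 L/kg = 625.6 L
CL = ln 2 · Vd / t½ = 0.693 × 625.6 / 33 = 13.14 L/h
Infusion rate = CL × Css = 13.14 × 2.84 = 37.32 mg/h

37.3 mg/h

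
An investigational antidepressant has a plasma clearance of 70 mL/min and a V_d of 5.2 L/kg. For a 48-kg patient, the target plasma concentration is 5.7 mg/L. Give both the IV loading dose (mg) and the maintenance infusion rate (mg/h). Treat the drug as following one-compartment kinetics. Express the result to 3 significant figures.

Total Vd = 5.2 × 48 = 249.6 L
Loading dose = Vd × C = 249.6 × 5.7 = 1423 mg
CL = 70 mL/min × 60/1000 = 4.200 L/h
Maintenance infusion rate = CL × Css = 4.200 × 5.7 = 23.94 mg/h

(a) 1420 mg; (b) 23.9 mg/h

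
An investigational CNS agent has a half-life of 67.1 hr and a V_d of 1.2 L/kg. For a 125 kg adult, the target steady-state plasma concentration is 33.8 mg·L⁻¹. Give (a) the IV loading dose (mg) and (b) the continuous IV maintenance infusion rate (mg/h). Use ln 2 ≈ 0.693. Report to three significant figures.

Vd(total) = 125 kg × 1.2 L/kg = 150.0 L
LD = Vd × C = 150.0 × 33.8 = 5070 mg
CL = 0.693 × Vd / t½ = 0.693 × 150.0 / 67.1 = 1.549 L/h
Infusion rate = CL × Css = 1.549 × 33.8 = 52.36 mg/h

(a) 5070 mg; (b) 52.4 mg/h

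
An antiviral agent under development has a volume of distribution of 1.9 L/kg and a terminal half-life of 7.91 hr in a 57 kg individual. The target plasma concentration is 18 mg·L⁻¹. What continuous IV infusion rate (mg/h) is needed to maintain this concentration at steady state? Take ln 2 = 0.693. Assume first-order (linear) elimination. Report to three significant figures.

Total Vd = 1.9 × 57 = 108.3 L
k = 0.693/7.91 = 0.08761 h⁻¹, so CL = k·Vd = 0.08761 × 108.3 = 9.488 L/h
Infusion rate = CL × Css = 9.488 × 18 = 170.8 mg/h

171 mg/h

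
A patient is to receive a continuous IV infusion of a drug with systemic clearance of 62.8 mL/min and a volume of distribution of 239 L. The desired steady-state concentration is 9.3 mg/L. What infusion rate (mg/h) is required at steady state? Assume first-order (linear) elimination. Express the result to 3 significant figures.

Convert clearance: 62.8 mL/min × 60 min/h ÷ 1000 mL/L = 3.768 L/h
Infusion rate = CL · Css = 3.768 L/h × 9.3 mg/L = 35.04 mg/h

35.0 mg/h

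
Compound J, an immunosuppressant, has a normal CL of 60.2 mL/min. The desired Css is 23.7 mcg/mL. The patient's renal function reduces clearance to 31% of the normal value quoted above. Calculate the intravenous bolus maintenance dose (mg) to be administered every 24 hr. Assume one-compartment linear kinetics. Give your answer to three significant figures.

Convert clearance: 60.2 mL/min × 60 min/h ÷ 1000 mL/L = 3.612 L/h
Patient clearance = 0.31 × 3.612 = 1.120 L/h
D = CL × Css × τ = 1.120 × 23.7 × 24 = 637.1 mg

637 mg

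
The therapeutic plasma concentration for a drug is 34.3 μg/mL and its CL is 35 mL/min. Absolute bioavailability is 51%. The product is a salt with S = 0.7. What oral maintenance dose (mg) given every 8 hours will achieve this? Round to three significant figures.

1610 mg

CL = 35 mL/min = 35 × 0.06 = 2.100 L/h
D = CL × Css × τ / F / S = 2.100 × 34.3 × 8 / 0.51 / 0.7 = 1614 mg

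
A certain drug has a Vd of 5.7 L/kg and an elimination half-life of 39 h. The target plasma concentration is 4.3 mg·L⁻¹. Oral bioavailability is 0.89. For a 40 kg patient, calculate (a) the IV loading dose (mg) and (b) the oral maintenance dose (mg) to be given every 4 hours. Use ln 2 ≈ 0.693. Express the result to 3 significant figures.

(a) 980 mg; (b) 78.3 mg

Vd = 5.7 L/kg × 40 kg = 228.0 L
LD = Vd × C = 228.0 × 4.3 = 980.4 mg
CL = 0.693 × Vd / t½ = 0.693 × 228.0 / 39 = 4.051 L/h
D = CL × Css × τ / F = 4.051 × 4.3 × 4 / 0.89 = 78.29 mg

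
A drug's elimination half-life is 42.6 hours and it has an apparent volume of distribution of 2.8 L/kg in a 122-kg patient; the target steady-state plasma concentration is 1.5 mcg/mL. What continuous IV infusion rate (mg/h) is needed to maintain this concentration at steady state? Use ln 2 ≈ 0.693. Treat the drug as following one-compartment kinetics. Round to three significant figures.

8.34 mg/h

Vd = 2.8 L/kg × 122 kg = 341.6 L
CL = ln 2 · Vd / t½ = 0.693 × 341.6 / 42.6 = 5.557 L/h
Infusion rate = CL × Css = 5.557 × 1.5 = 8.336 mg/h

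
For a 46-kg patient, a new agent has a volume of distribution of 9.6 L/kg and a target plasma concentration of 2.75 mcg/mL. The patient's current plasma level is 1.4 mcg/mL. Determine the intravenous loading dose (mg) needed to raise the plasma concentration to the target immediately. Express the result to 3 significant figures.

596 mg

Vd = 9.6 L/kg × 46 kg = 441.6 L
The loading dose fills Vd to the target concentration.
Concentration deficit ΔC = 2.75 − 1.4 = 1.350 mg/L
LD = Vd × ΔC = 441.6 × 1.350 = 596.2 mg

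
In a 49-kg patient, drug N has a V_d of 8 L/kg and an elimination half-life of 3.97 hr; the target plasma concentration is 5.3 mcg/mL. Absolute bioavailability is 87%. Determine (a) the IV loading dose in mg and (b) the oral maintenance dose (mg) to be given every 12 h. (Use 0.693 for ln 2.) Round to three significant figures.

Vd = 8 L/kg × 49 kg = 392.0 L
LD = Vd × C = 392.0 × 5.3 = 2078 mg
CL = 0.693 × Vd / t½ = 0.693 × 392.0 / 3.97 = 68.43 L/h
D = CL × Css × τ / F = 68.43 × 5.3 × 12 / 0.87 = 5002 mg

(a) 2080 mg; (b) 5000 mg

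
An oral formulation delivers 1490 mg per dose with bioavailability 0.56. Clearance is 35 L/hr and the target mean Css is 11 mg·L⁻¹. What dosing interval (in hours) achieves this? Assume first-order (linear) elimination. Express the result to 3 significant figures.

F·D/τ = CL·Css → τ = F·D / (CL·Css).
τ = 0.56 × 1490 / (35 × 11) = 2.167 h

2.17 h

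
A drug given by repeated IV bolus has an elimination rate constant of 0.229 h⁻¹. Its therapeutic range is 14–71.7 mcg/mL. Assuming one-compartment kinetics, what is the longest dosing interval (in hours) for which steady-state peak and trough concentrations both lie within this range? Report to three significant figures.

7.13 h

Between IV bolus doses, concentration decays as C = C₀·e^(−kτ), so C_peak/C_trough = e^(kτ).
τ_max = ln(C_peak/C_trough) / k = ln(71.7/14) / 0.2290 = 1.633 / 0.2290 = 7.131 h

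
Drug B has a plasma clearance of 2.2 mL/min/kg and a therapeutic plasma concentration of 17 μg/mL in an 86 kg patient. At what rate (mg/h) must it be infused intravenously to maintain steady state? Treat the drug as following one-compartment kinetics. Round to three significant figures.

193 mg/h

CL = 2.2 mL/min/kg × 86 kg = 189.2 mL/min = 189.2 × 60/1000 = 11.35 L/h
Rate = CL × Css = 11.35 × 17 = 193.0 mg/h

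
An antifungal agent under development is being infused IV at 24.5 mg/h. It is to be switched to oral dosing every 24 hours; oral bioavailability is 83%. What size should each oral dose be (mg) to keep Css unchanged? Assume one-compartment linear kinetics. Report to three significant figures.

To maintain the same Css, the systemic dosing rate must be unchanged: F·D/τ = infusion rate.
D = rate × τ / F = 24.5 × 24 / 0.83 = 708.4 mg

708 mg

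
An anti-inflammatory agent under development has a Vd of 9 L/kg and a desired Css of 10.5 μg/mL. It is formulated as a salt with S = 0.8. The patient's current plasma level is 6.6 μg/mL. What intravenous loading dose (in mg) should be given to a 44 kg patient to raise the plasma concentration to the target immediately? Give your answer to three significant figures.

Vd(total) = 44 kg × 9 L/kg = 396.0 L
Concentration deficit ΔC = 10.5 − 6.6 = 3.900 mg/L
LD = Vd × ΔC / S = 396.0 × 3.900 / 0.8 = 1931 mg

1930 mg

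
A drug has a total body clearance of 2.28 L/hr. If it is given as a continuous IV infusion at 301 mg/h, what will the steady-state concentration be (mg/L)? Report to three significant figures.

132 mg/L

Css = rate / CL = 301 / 2.280 = 132.0 mg/L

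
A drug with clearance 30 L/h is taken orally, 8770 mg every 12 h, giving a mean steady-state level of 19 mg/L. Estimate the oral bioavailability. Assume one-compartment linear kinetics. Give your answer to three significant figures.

0.780

F·D/τ = CL·Css at steady state → F = CL·Css·τ / D.
F = 30 × 19 × 12 / 8770 = 0.780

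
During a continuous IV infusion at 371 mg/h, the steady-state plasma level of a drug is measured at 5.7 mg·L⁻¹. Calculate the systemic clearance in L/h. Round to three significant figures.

65.1 L/h

At steady state, infusion rate = CL × Css, so CL = rate / Css.
CL = 371 / 5.7 = 65.09 L/h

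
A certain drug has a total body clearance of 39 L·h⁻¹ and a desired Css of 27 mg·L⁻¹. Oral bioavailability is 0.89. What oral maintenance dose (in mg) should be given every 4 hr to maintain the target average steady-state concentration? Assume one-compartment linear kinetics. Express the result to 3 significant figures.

D = CL × Css × τ / F = 39.00 × 27 × 4 / 0.89 = 4733 mg

4730 mg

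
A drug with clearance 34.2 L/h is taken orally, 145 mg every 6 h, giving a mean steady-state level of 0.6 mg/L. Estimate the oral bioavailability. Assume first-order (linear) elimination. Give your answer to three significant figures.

0.849

F·D/τ = CL·Css at steady state → F = CL·Css·τ / D.
F = 34.2 × 0.6 × 6 / 145 = 0.849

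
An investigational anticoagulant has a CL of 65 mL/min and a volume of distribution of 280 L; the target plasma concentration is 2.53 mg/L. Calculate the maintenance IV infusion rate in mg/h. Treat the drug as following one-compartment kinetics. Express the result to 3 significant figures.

9.87 mg/h

CL = 65 mL/min × 60/1000 = 3.900 L/h
Infusion rate = CL · Css = 3.900 L/h × 2.53 mg/L = 9.867 mg/h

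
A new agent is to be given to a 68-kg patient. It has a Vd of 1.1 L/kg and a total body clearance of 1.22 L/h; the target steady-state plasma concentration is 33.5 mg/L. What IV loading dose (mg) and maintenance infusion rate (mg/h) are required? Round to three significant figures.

(a) 2510 mg; (b) 40.9 mg/h

Vd(total) = 68 kg × 1.1 L/kg = 74.80 L
Loading: fill Vd to C_target → 74.80 L × 33.5 mg/L = 2506 mg
Maintenance: replace elimination → rate = CL × Css = 1.220 × 33.5 = 40.87 mg/h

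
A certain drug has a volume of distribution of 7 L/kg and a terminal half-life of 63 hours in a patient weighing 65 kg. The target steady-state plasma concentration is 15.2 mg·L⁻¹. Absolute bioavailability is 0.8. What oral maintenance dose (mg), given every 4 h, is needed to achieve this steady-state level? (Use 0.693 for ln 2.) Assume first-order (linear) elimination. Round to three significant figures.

380 mg

Vd(total) = 65 kg × 7 L/kg = 455.0 L
k = 0.693/63 = 0.01100 h⁻¹, so CL = k·Vd = 0.01100 × 455.0 = 5.005 L/h
D = CL × Css × τ / F = 5.005 × 15.2 × 4 / 0.8 = 380.4 mg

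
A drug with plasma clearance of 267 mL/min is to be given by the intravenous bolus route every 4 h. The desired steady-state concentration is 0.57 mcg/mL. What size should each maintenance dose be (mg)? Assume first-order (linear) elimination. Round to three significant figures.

CL = 267 mL/min = 267 × 0.06 = 16.02 L/h
At steady state, dose per interval replaces the amount cleared in that interval: D/τ = CL·Css.
D = CL × Css × τ = 16.02 × 0.57 × 4 = 36.53 mg

36.5 mg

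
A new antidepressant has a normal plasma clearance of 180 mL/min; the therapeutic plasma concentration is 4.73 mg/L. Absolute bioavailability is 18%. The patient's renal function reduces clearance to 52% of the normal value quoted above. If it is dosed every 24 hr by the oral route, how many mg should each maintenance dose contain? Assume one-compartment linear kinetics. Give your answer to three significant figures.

CL = 180 mL/min = 180 × 0.06 = 10.80 L/h
Patient clearance = 0.52 × 10.80 = 5.616 L/h
D = CL × Css × τ / F = 5.616 × 4.73 × 24 / 0.18 = 3542 mg

3540 mg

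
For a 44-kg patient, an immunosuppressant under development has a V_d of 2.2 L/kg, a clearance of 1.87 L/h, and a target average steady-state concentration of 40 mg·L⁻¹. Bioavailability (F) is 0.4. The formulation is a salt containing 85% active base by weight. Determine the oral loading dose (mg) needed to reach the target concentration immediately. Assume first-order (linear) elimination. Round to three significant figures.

Total Vd = 2.2 × 44 = 96.80 L
LD = Vd × C / F / S = 96.80 × 40.00 / 0.4 / 0.85 = 11390 mg

11400 mg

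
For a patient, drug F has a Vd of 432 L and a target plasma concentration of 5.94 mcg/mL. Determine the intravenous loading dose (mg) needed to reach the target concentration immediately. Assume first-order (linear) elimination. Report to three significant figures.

The loading dose fills Vd to the target concentration.
LD = Vd × C = 432.0 × 5.940 = 2566 mg

2570 mg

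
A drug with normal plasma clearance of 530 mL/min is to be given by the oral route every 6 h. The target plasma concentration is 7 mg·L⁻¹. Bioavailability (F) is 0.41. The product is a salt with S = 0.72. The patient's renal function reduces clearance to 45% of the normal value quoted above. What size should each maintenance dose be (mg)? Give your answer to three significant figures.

2040 mg

CL = 530 mL/min = 530 × 0.06 = 31.80 L/h
Patient clearance = 0.45 × 31.80 = 14.31 L/h
D = CL × Css × τ / F / S = 14.31 × 7 × 6 / 0.41 / 0.72 = 2036 mg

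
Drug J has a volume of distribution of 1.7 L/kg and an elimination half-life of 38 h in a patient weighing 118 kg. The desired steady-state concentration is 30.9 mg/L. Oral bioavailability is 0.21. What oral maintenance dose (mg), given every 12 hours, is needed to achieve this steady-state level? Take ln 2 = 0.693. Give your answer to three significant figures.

Vd = 1.7 L/kg × 118 kg = 200.6 L
CL = 0.693 × Vd / t½ = 0.693 × 200.6 / 38 = 3.658 L/h
D = CL × Css × τ / F = 3.658 × 30.9 × 12 / 0.21 = 6459 mg

6460 mg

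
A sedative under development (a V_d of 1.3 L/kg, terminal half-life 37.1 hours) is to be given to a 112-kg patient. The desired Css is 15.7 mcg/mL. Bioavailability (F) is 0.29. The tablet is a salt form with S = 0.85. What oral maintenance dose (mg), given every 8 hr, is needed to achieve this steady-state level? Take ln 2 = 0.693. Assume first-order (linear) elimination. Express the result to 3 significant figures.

1390 mg

Vd(total) = 112 kg × 1.3 L/kg = 145.6 L
CL = 0.693 × Vd / t½ = 0.693 × 145.6 / 37.1 = 2.720 L/h
D = CL × Css × τ / F / S = 2.720 × 15.7 × 8 / 0.29 / 0.85 = 1386 mg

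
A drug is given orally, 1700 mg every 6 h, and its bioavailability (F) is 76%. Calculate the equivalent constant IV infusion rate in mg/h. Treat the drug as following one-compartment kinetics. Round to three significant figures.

215 mg/h

Equivalent systemic input: infusion rate = F·D/τ.
Rate = 0.76 × 1700 / 6 = 215.3 mg/h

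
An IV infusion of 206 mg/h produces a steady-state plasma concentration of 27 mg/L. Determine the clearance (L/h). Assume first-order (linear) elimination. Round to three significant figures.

At steady state, infusion rate = CL × Css, so CL = rate / Css.
CL = 206 / 27 = 7.630 L/h

7.63 L/h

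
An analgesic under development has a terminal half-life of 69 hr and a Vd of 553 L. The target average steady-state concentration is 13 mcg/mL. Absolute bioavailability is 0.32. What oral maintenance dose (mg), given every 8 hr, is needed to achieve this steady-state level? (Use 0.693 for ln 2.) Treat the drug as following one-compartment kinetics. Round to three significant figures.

CL = 0.693 × Vd / t½ = 0.693 × 553.0 / 69 = 5.554 L/h
D = CL × Css × τ / F = 5.554 × 13 × 8 / 0.32 = 1805 mg

1810 mg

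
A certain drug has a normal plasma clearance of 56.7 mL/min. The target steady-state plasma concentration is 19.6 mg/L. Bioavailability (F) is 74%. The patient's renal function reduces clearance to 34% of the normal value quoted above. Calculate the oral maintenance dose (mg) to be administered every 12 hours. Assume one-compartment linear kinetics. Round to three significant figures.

CL = 56.7 mL/min = 56.7 × 0.06 = 3.402 L/h
Patient clearance = 0.34 × 3.402 = 1.157 L/h
D = CL × Css × τ / F = 1.157 × 19.6 × 12 / 0.74 = 367.7 mg

368 mg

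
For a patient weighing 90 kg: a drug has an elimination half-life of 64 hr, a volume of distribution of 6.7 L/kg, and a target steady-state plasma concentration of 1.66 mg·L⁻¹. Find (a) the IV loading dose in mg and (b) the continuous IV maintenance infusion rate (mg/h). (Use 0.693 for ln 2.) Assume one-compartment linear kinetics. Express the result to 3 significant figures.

Vd(total) = 90 kg × 6.7 L/kg = 603.0 L
LD = Vd × C = 603.0 × 1.66 = 1001 mg
CL = 0.693 × Vd / t½ = 0.693 × 603.0 / 64 = 6.529 L/h
Infusion rate = CL × Css = 6.529 × 1.66 = 10.84 mg/h

(a) 1000 mg; (b) 10.8 mg/h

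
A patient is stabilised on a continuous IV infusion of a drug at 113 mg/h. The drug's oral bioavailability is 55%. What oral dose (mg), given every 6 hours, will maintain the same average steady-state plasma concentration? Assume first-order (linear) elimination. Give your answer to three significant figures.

To maintain the same Css, the systemic dosing rate must be unchanged: F·D/τ = infusion rate.
D = rate × τ / F = 113 × 6 / 0.55 = 1233 mg

1230 mg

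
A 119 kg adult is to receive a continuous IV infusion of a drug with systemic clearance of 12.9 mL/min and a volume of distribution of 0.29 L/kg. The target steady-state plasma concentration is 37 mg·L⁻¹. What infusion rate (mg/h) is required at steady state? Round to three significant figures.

CL = 12.9 mL/min = 12.9 × 0.06 = 0.7740 L/h
R₀ = 0.7740 × 37 = 28.64 mg/h

28.6 mg/h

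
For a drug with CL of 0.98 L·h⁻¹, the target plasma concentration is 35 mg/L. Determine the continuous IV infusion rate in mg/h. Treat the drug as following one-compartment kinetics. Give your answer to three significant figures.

34.3 mg/h

At steady state, infusion rate equals elimination rate: rate in = CL × Css.
Infusion rate = CL · Css = 0.9800 L/h × 35 mg/L = 34.30 mg/h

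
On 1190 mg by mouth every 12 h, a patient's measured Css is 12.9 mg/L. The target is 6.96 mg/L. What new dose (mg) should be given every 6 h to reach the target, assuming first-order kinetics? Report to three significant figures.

With linear kinetics, Css is proportional to dose rate (D/τ) at fixed clearance.
D₂ = D₁ × (Css,target / Css,current) × (τ₂/τ₁) = 1190 × (6.96/12.9) × (6/12) = 321.0 mg

321 mg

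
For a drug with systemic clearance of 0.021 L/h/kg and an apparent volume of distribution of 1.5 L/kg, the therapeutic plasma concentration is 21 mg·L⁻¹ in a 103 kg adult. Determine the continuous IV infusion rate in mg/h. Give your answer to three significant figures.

CL = 0.021 L/h/kg × 103 kg = 2.163 L/h
Rate = CL × Css = 2.163 × 21 = 45.42 mg/h

45.4 mg/h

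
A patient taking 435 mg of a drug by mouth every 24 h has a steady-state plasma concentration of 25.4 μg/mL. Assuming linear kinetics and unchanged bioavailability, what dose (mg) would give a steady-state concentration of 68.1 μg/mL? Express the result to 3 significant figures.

1170 mg

For first-order elimination, Css ∝ F·D/(CL·τ); F and CL are unchanged, so Css ∝ D/τ.
D₂ = D₁ × (Css,target / Css,current) = 435 × 68.1/25.4 = 1166 mg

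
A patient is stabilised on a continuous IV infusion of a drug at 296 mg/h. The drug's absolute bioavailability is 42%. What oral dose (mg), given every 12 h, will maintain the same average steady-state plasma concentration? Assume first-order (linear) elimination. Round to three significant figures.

8460 mg

To maintain the same Css, the systemic dosing rate must be unchanged: F·D/τ = infusion rate.
D = rate × τ / F = 296 × 12 / 0.42 = 8457 mg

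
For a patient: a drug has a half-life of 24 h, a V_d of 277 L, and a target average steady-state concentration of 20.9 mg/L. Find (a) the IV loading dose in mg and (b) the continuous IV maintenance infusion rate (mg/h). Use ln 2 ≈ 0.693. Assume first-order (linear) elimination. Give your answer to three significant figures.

(a) 5790 mg; (b) 167 mg/h

LD = Vd × C = 277.0 × 20.9 = 5789 mg
CL = 0.693 × Vd / t½ = 0.693 × 277.0 / 24 = 7.998 L/h
Infusion rate = CL × Css = 7.998 × 20.9 = 167.2 mg/h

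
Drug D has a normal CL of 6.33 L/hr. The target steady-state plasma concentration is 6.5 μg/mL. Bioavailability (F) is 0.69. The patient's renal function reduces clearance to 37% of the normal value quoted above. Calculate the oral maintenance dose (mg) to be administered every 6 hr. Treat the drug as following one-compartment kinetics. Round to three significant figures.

Patient clearance = 0.37 × 6.330 = 2.342 L/h
At steady state, dose per interval replaces the amount cleared in that interval: F·D/τ = CL·Css.
D = CL × Css × τ / F = 2.342 × 6.5 × 6 / 0.69 = 132.4 mg

132 mg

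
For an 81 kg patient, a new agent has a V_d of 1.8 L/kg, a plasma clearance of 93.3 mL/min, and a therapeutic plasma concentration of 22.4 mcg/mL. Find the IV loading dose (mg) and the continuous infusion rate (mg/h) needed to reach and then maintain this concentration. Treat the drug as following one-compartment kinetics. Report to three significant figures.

Vd = 1.8 L/kg × 81 kg = 145.8 L
LD = Vd · C_target = 145.8 × 22.4 = 3266 mg
Convert clearance: 93.3 mL/min × 60 min/h ÷ 1000 mL/L = 5.598 L/h
Maintenance infusion rate = CL × Css = 5.598 × 22.4 = 125.4 mg/h

(a) 3270 mg; (b) 125 mg/h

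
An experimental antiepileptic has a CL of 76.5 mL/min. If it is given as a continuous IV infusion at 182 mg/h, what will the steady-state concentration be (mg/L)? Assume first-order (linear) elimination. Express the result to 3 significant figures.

39.7 mg/L

CL = 76.5 mL/min × 60/1000 = 4.590 L/h
Css = rate / CL = 182 / 4.590 = 39.65 mg/L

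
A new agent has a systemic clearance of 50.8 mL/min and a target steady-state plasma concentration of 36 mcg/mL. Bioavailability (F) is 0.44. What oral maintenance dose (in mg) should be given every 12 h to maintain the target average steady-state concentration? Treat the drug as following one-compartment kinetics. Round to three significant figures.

CL = 50.8 mL/min × 60/1000 = 3.048 L/h
D = CL × Css × τ / F = 3.048 × 36 × 12 / 0.44 = 2993 mg

2990 mg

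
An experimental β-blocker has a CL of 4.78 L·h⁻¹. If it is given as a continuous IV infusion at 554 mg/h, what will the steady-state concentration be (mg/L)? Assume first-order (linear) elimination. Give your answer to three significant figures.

116 mg/L

Css = rate / CL = 554 / 4.780 = 115.9 mg/L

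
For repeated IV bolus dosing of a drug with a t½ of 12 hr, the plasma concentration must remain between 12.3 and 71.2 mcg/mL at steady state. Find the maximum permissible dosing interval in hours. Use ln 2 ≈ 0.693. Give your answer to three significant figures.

30.4 h

k = 0.693 / t½ = 0.693 / 12 = 0.05775 h⁻¹
Between IV bolus doses, concentration decays as C = C₀·e^(−kτ), so C_peak/C_trough = e^(kτ).
τ_max = ln(C_peak/C_trough) / k = ln(71.2/12.3) / 0.05775 = 1.756 / 0.05775 = 30.41 h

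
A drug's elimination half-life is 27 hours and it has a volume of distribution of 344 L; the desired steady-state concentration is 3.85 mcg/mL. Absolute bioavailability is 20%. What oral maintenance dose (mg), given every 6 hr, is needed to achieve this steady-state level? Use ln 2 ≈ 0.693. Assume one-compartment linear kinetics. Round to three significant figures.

CL = ln 2 · Vd / t½ = 0.693 × 344.0 / 27 = 8.829 L/h
D = CL × Css × τ / F = 8.829 × 3.85 × 6 / 0.2 = 1020 mg

1020 mg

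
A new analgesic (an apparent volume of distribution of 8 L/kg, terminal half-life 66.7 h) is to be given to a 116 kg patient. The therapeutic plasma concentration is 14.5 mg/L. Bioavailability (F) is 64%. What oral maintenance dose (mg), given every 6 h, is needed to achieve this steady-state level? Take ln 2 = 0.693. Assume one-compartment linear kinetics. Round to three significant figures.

Vd(total) = 116 kg × 8 L/kg = 928.0 L
CL = 0.693 × Vd / t½ = 0.693 × 928.0 / 66.7 = 9.642 L/h
D = CL × Css × τ / F = 9.642 × 14.5 × 6 / 0.64 = 1311 mg

1310 mg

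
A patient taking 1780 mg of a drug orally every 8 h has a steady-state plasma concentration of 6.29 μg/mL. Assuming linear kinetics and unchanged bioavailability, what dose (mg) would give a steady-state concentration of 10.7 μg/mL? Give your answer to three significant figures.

3030 mg

For first-order elimination, Css ∝ F·D/(CL·τ); F and CL are unchanged, so Css ∝ D/τ.
D₂ = D₁ × (Css,target / Css,current) = 1780 × 10.7/6.29 = 3028 mg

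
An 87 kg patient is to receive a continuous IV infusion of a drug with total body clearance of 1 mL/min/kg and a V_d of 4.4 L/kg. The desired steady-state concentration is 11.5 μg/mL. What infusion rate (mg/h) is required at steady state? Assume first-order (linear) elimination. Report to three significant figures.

60.0 mg/h

CL = 1 mL/min/kg × 87 kg = 87.00 mL/min = 87.00 × 60/1000 = 5.220 L/h
Maintenance depends on clearance, not Vd — rate in must match rate out.
Infusion rate = CL · Css = 5.220 L/h × 11.5 mg/L = 60.03 mg/h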